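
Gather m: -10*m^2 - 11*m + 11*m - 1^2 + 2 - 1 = -10*m^2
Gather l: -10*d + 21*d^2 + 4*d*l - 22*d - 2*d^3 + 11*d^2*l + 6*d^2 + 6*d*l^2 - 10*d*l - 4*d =-2*d^3 + 27*d^2 + 6*d*l^2 - 36*d + l*(11*d^2 - 6*d)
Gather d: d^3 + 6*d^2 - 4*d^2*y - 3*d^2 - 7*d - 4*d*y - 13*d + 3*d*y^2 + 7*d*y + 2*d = d^3 + d^2*(3 - 4*y) + d*(3*y^2 + 3*y - 18)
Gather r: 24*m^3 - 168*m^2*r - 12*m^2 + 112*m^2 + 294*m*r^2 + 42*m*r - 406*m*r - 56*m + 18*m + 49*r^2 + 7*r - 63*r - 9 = 24*m^3 + 100*m^2 - 38*m + r^2*(294*m + 49) + r*(-168*m^2 - 364*m - 56) - 9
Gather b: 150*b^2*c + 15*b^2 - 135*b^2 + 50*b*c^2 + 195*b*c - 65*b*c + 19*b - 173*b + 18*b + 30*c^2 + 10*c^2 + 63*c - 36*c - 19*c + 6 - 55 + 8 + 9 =b^2*(150*c - 120) + b*(50*c^2 + 130*c - 136) + 40*c^2 + 8*c - 32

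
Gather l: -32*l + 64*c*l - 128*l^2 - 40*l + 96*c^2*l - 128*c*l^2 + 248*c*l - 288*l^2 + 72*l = l^2*(-128*c - 416) + l*(96*c^2 + 312*c)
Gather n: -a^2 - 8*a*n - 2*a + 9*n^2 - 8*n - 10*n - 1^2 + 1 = -a^2 - 2*a + 9*n^2 + n*(-8*a - 18)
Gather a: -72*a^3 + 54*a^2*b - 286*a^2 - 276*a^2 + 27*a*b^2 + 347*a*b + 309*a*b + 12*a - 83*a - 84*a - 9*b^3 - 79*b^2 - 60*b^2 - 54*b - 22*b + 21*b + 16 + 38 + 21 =-72*a^3 + a^2*(54*b - 562) + a*(27*b^2 + 656*b - 155) - 9*b^3 - 139*b^2 - 55*b + 75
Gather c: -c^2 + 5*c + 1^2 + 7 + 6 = -c^2 + 5*c + 14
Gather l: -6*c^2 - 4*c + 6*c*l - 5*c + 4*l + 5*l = -6*c^2 - 9*c + l*(6*c + 9)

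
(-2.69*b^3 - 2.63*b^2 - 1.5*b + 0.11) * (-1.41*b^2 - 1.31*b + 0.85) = 3.7929*b^5 + 7.2322*b^4 + 3.2738*b^3 - 0.4256*b^2 - 1.4191*b + 0.0935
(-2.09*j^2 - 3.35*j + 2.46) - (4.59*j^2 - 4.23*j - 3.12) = -6.68*j^2 + 0.88*j + 5.58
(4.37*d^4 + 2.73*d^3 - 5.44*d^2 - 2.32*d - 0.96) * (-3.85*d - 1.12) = -16.8245*d^5 - 15.4049*d^4 + 17.8864*d^3 + 15.0248*d^2 + 6.2944*d + 1.0752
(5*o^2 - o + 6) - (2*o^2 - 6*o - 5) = 3*o^2 + 5*o + 11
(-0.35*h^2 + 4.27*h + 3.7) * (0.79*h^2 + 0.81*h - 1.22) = -0.2765*h^4 + 3.0898*h^3 + 6.8087*h^2 - 2.2124*h - 4.514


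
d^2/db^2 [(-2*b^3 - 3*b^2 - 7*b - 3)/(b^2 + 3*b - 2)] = 2*(-20*b^3 + 9*b^2 - 93*b - 87)/(b^6 + 9*b^5 + 21*b^4 - 9*b^3 - 42*b^2 + 36*b - 8)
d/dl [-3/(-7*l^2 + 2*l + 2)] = 6*(1 - 7*l)/(-7*l^2 + 2*l + 2)^2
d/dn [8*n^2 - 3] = 16*n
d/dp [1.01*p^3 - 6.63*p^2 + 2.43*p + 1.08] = 3.03*p^2 - 13.26*p + 2.43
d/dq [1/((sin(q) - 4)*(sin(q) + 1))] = (3 - 2*sin(q))*cos(q)/((sin(q) - 4)^2*(sin(q) + 1)^2)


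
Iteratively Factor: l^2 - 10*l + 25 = (l - 5)*(l - 5)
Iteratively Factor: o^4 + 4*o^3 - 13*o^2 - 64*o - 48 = (o - 4)*(o^3 + 8*o^2 + 19*o + 12) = (o - 4)*(o + 4)*(o^2 + 4*o + 3) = (o - 4)*(o + 1)*(o + 4)*(o + 3)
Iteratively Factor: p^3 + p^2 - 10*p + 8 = (p - 1)*(p^2 + 2*p - 8) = (p - 2)*(p - 1)*(p + 4)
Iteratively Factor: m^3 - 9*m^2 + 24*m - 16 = (m - 4)*(m^2 - 5*m + 4) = (m - 4)^2*(m - 1)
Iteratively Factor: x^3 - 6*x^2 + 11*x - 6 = (x - 3)*(x^2 - 3*x + 2) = (x - 3)*(x - 1)*(x - 2)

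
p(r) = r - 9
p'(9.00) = 1.00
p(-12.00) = -21.00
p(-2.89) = -11.89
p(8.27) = -0.73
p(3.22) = -5.78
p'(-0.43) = 1.00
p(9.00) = 0.00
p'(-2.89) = 1.00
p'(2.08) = 1.00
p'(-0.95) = 1.00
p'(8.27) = 1.00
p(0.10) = -8.90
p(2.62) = -6.38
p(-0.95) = -9.95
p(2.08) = -6.92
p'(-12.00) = 1.00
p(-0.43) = -9.43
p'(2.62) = 1.00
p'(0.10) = 1.00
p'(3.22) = 1.00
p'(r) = 1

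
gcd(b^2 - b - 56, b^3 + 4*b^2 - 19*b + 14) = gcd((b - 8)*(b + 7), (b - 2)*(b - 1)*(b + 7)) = b + 7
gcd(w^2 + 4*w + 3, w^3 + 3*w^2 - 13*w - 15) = w + 1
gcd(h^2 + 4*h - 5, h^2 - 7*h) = 1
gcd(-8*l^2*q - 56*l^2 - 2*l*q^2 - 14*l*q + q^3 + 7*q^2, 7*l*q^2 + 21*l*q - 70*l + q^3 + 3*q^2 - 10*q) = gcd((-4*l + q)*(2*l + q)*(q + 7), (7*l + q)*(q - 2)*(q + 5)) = 1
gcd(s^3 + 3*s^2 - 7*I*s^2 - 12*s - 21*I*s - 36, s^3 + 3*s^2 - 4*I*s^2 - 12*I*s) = s^2 + s*(3 - 4*I) - 12*I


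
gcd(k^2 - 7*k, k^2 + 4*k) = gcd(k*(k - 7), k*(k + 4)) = k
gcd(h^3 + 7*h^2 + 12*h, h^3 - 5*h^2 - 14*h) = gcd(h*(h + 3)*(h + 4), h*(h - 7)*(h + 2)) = h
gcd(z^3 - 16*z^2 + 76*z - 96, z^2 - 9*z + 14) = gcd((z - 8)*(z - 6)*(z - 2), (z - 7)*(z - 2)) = z - 2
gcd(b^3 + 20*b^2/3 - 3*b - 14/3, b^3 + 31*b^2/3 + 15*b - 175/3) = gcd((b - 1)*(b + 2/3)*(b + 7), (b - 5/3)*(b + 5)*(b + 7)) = b + 7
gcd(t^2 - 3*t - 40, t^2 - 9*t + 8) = t - 8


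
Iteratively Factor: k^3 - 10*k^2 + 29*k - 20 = (k - 5)*(k^2 - 5*k + 4) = (k - 5)*(k - 4)*(k - 1)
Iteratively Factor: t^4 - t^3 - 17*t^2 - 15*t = (t - 5)*(t^3 + 4*t^2 + 3*t) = (t - 5)*(t + 3)*(t^2 + t) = t*(t - 5)*(t + 3)*(t + 1)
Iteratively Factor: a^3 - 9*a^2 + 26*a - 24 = (a - 4)*(a^2 - 5*a + 6) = (a - 4)*(a - 3)*(a - 2)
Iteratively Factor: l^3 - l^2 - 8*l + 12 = (l - 2)*(l^2 + l - 6) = (l - 2)^2*(l + 3)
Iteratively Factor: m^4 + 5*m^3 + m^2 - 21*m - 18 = (m + 3)*(m^3 + 2*m^2 - 5*m - 6) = (m + 3)^2*(m^2 - m - 2) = (m - 2)*(m + 3)^2*(m + 1)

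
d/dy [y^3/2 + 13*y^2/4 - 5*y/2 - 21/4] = 3*y^2/2 + 13*y/2 - 5/2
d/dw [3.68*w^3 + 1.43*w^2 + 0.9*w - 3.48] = 11.04*w^2 + 2.86*w + 0.9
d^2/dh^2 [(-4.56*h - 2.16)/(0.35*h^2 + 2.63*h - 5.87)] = (-(0.7*h + 2.63)*(1.4*h + 5.26)*(4.56*h + 2.16) + (9.576*h + 25.4976)*(0.35*h^2 + 2.63*h - 5.87))/(0.35*h^2 + 2.63*h - 5.87)^3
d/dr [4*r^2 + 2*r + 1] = 8*r + 2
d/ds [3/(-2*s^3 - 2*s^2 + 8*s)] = 3*(3*s^2 + 2*s - 4)/(2*s^2*(s^2 + s - 4)^2)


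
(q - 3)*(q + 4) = q^2 + q - 12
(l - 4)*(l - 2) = l^2 - 6*l + 8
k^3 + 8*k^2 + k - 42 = (k - 2)*(k + 3)*(k + 7)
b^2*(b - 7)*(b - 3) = b^4 - 10*b^3 + 21*b^2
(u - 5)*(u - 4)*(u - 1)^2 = u^4 - 11*u^3 + 39*u^2 - 49*u + 20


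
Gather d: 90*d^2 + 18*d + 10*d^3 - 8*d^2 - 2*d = 10*d^3 + 82*d^2 + 16*d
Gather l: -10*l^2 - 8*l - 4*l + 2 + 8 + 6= -10*l^2 - 12*l + 16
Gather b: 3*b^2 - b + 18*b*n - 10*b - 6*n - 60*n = 3*b^2 + b*(18*n - 11) - 66*n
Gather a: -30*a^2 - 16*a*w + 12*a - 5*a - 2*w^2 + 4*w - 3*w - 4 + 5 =-30*a^2 + a*(7 - 16*w) - 2*w^2 + w + 1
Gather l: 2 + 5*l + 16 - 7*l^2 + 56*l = -7*l^2 + 61*l + 18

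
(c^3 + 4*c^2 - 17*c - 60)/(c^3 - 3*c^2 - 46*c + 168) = (c^2 + 8*c + 15)/(c^2 + c - 42)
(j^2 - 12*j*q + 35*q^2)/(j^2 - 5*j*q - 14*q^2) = (j - 5*q)/(j + 2*q)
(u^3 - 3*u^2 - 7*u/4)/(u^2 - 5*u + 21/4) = u*(2*u + 1)/(2*u - 3)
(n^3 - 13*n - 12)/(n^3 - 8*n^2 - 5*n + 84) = (n + 1)/(n - 7)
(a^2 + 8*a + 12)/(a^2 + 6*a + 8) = (a + 6)/(a + 4)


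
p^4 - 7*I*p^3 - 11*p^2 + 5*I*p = p*(p - 5*I)*(p - I)^2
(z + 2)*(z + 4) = z^2 + 6*z + 8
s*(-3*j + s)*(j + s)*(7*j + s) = -21*j^3*s - 17*j^2*s^2 + 5*j*s^3 + s^4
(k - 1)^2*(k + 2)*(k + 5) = k^4 + 5*k^3 - 3*k^2 - 13*k + 10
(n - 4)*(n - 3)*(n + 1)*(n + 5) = n^4 - n^3 - 25*n^2 + 37*n + 60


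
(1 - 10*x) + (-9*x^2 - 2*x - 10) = -9*x^2 - 12*x - 9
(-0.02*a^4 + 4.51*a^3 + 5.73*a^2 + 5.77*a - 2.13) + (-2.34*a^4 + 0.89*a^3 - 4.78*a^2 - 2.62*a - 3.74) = -2.36*a^4 + 5.4*a^3 + 0.95*a^2 + 3.15*a - 5.87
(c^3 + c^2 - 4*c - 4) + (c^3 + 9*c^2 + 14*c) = 2*c^3 + 10*c^2 + 10*c - 4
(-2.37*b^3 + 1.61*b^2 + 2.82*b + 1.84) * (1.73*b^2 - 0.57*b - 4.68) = -4.1001*b^5 + 4.1362*b^4 + 15.0525*b^3 - 5.959*b^2 - 14.2464*b - 8.6112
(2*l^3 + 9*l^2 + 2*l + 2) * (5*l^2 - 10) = 10*l^5 + 45*l^4 - 10*l^3 - 80*l^2 - 20*l - 20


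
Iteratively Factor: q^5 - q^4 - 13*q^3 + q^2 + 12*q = (q + 3)*(q^4 - 4*q^3 - q^2 + 4*q) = (q - 4)*(q + 3)*(q^3 - q) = (q - 4)*(q - 1)*(q + 3)*(q^2 + q) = (q - 4)*(q - 1)*(q + 1)*(q + 3)*(q)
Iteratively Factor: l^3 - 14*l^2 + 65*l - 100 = (l - 5)*(l^2 - 9*l + 20) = (l - 5)*(l - 4)*(l - 5)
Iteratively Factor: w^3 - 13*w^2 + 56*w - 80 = (w - 5)*(w^2 - 8*w + 16) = (w - 5)*(w - 4)*(w - 4)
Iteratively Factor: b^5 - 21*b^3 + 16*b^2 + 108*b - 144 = (b + 4)*(b^4 - 4*b^3 - 5*b^2 + 36*b - 36) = (b - 2)*(b + 4)*(b^3 - 2*b^2 - 9*b + 18) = (b - 3)*(b - 2)*(b + 4)*(b^2 + b - 6) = (b - 3)*(b - 2)^2*(b + 4)*(b + 3)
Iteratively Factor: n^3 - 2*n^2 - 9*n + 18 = (n + 3)*(n^2 - 5*n + 6) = (n - 3)*(n + 3)*(n - 2)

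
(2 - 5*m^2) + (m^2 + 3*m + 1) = -4*m^2 + 3*m + 3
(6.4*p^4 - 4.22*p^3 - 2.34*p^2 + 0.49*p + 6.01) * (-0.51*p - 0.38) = -3.264*p^5 - 0.2798*p^4 + 2.797*p^3 + 0.6393*p^2 - 3.2513*p - 2.2838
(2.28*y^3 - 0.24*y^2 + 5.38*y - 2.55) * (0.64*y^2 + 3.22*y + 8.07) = 1.4592*y^5 + 7.188*y^4 + 21.07*y^3 + 13.7548*y^2 + 35.2056*y - 20.5785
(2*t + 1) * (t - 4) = 2*t^2 - 7*t - 4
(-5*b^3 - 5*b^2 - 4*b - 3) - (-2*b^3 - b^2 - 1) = -3*b^3 - 4*b^2 - 4*b - 2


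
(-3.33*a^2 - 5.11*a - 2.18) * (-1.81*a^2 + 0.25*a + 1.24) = 6.0273*a^4 + 8.4166*a^3 - 1.4609*a^2 - 6.8814*a - 2.7032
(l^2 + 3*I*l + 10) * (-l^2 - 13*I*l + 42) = -l^4 - 16*I*l^3 + 71*l^2 - 4*I*l + 420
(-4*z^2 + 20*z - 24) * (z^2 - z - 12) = -4*z^4 + 24*z^3 + 4*z^2 - 216*z + 288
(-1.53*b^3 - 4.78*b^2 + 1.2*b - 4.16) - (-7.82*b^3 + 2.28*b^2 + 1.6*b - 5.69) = 6.29*b^3 - 7.06*b^2 - 0.4*b + 1.53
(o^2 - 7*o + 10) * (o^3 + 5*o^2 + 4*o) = o^5 - 2*o^4 - 21*o^3 + 22*o^2 + 40*o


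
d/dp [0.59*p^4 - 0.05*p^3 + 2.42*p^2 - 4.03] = p*(2.36*p^2 - 0.15*p + 4.84)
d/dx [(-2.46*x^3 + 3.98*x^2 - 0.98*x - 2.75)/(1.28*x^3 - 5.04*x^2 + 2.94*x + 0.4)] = (-1.77635683940025e-15*x^5 + 7.304*x^4 - 11.956*x^3 + 14.37*x^2 - 24.536*x + 7.693)/(1.6384*x^6 - 12.9024*x^5 + 32.928*x^4 - 28.6112*x^3 + 4.6116*x^2 + 2.352*x + 0.16)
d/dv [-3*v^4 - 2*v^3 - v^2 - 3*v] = -12*v^3 - 6*v^2 - 2*v - 3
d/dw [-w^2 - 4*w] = -2*w - 4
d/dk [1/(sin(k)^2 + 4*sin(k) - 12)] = -2*(sin(k) + 2)*cos(k)/(sin(k)^2 + 4*sin(k) - 12)^2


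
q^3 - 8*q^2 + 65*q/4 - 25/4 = (q - 5)*(q - 5/2)*(q - 1/2)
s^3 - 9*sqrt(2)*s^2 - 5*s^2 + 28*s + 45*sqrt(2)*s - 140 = (s - 5)*(s - 7*sqrt(2))*(s - 2*sqrt(2))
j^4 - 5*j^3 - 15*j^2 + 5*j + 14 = (j - 7)*(j - 1)*(j + 1)*(j + 2)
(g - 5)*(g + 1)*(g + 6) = g^3 + 2*g^2 - 29*g - 30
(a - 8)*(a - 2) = a^2 - 10*a + 16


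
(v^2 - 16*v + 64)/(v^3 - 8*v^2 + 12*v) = (v^2 - 16*v + 64)/(v*(v^2 - 8*v + 12))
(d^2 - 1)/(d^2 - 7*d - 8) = (d - 1)/(d - 8)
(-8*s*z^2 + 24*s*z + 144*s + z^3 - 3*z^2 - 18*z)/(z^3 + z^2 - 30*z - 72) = (-8*s + z)/(z + 4)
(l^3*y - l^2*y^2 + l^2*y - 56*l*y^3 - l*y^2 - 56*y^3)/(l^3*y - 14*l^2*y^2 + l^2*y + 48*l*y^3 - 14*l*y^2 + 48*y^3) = (-l - 7*y)/(-l + 6*y)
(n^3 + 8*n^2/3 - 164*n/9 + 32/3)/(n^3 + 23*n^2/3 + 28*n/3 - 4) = (9*n^2 - 30*n + 16)/(3*(3*n^2 + 5*n - 2))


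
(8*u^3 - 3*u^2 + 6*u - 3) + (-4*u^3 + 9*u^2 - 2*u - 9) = 4*u^3 + 6*u^2 + 4*u - 12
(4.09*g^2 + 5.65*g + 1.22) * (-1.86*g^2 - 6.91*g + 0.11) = -7.6074*g^4 - 38.7709*g^3 - 40.8608*g^2 - 7.8087*g + 0.1342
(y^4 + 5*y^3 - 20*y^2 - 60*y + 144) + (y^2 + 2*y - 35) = y^4 + 5*y^3 - 19*y^2 - 58*y + 109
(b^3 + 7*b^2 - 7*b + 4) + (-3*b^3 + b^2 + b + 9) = -2*b^3 + 8*b^2 - 6*b + 13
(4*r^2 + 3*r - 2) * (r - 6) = 4*r^3 - 21*r^2 - 20*r + 12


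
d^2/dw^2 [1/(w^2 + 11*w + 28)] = 2*(-w^2 - 11*w + (2*w + 11)^2 - 28)/(w^2 + 11*w + 28)^3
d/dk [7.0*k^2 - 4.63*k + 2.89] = 14.0*k - 4.63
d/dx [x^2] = 2*x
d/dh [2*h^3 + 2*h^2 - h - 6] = 6*h^2 + 4*h - 1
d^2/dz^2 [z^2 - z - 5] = 2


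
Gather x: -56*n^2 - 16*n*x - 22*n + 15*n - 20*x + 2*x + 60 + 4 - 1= -56*n^2 - 7*n + x*(-16*n - 18) + 63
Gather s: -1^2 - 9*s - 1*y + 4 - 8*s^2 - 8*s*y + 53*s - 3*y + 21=-8*s^2 + s*(44 - 8*y) - 4*y + 24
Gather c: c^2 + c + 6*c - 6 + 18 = c^2 + 7*c + 12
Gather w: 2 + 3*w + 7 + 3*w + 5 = 6*w + 14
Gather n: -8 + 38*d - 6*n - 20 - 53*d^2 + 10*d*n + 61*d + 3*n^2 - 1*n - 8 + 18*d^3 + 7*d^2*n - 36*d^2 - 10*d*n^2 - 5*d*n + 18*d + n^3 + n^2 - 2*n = 18*d^3 - 89*d^2 + 117*d + n^3 + n^2*(4 - 10*d) + n*(7*d^2 + 5*d - 9) - 36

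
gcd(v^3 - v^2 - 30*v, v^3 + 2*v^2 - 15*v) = v^2 + 5*v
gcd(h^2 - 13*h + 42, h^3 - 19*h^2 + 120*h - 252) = h^2 - 13*h + 42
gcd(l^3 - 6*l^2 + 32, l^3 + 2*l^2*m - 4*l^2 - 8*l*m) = l - 4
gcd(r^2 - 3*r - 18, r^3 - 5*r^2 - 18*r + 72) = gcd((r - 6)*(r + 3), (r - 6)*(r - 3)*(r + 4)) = r - 6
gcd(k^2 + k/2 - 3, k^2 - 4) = k + 2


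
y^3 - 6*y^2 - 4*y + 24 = (y - 6)*(y - 2)*(y + 2)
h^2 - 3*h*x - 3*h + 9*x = (h - 3)*(h - 3*x)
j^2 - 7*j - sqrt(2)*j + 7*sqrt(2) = (j - 7)*(j - sqrt(2))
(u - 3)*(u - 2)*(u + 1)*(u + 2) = u^4 - 2*u^3 - 7*u^2 + 8*u + 12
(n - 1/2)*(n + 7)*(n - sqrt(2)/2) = n^3 - sqrt(2)*n^2/2 + 13*n^2/2 - 13*sqrt(2)*n/4 - 7*n/2 + 7*sqrt(2)/4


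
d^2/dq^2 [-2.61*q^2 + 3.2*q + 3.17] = -5.22000000000000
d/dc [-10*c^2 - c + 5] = -20*c - 1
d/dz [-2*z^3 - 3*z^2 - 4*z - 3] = -6*z^2 - 6*z - 4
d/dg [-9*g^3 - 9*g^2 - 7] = 9*g*(-3*g - 2)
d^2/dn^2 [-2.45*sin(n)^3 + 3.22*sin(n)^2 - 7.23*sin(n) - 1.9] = 9.0675*sin(n) - 5.5125*sin(3*n) + 6.44*cos(2*n)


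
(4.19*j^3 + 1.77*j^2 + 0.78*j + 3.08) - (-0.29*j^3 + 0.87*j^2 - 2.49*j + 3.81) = 4.48*j^3 + 0.9*j^2 + 3.27*j - 0.73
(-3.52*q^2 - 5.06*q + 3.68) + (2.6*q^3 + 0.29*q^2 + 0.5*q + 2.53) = 2.6*q^3 - 3.23*q^2 - 4.56*q + 6.21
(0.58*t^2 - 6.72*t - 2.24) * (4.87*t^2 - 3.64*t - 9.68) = 2.8246*t^4 - 34.8376*t^3 + 7.9376*t^2 + 73.2032*t + 21.6832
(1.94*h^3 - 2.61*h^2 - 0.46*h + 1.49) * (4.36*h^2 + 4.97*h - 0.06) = 8.4584*h^5 - 1.7378*h^4 - 15.0937*h^3 + 4.3668*h^2 + 7.4329*h - 0.0894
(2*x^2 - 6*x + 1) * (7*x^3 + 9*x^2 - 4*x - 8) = 14*x^5 - 24*x^4 - 55*x^3 + 17*x^2 + 44*x - 8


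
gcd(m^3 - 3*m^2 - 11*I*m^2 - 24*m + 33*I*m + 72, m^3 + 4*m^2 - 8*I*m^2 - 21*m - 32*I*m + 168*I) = m^2 + m*(-3 - 8*I) + 24*I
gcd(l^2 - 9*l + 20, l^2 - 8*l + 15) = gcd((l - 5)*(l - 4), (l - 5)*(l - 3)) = l - 5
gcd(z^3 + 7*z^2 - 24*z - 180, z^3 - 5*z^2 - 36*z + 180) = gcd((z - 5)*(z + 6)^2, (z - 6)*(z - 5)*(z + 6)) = z^2 + z - 30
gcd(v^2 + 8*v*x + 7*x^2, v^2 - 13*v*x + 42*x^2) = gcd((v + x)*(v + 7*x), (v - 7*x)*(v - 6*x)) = 1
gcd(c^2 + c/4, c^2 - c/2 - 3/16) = c + 1/4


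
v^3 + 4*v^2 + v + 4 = (v + 4)*(v - I)*(v + I)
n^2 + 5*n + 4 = (n + 1)*(n + 4)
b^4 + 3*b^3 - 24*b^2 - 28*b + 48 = (b - 4)*(b - 1)*(b + 2)*(b + 6)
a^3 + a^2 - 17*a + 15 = (a - 3)*(a - 1)*(a + 5)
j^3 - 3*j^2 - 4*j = j*(j - 4)*(j + 1)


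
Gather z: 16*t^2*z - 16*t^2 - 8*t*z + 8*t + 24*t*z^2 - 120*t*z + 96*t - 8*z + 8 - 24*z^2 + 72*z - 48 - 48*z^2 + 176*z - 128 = -16*t^2 + 104*t + z^2*(24*t - 72) + z*(16*t^2 - 128*t + 240) - 168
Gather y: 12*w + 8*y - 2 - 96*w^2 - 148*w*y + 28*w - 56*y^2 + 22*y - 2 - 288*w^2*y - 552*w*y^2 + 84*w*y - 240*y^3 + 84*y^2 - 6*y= -96*w^2 + 40*w - 240*y^3 + y^2*(28 - 552*w) + y*(-288*w^2 - 64*w + 24) - 4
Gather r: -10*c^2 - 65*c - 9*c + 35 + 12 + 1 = -10*c^2 - 74*c + 48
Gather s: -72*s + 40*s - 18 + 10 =-32*s - 8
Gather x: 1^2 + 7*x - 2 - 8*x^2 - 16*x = -8*x^2 - 9*x - 1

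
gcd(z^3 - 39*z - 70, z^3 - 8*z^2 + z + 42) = z^2 - 5*z - 14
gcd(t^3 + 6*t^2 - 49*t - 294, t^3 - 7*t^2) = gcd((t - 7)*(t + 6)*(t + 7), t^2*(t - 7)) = t - 7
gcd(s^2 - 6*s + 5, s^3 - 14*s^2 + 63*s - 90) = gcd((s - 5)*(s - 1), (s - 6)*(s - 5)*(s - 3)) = s - 5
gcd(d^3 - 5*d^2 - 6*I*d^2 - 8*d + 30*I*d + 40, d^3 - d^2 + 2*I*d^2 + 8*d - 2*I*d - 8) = d - 2*I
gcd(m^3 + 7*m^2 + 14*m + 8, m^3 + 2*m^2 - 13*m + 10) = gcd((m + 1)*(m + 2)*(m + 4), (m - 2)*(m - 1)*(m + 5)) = 1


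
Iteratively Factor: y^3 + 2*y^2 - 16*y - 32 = (y + 4)*(y^2 - 2*y - 8) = (y + 2)*(y + 4)*(y - 4)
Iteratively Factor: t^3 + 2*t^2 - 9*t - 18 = (t - 3)*(t^2 + 5*t + 6) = (t - 3)*(t + 2)*(t + 3)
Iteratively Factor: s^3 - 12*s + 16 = (s - 2)*(s^2 + 2*s - 8) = (s - 2)*(s + 4)*(s - 2)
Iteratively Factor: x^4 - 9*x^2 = (x + 3)*(x^3 - 3*x^2) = x*(x + 3)*(x^2 - 3*x) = x^2*(x + 3)*(x - 3)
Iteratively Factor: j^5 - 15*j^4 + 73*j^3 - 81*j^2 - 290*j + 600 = (j - 5)*(j^4 - 10*j^3 + 23*j^2 + 34*j - 120) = (j - 5)^2*(j^3 - 5*j^2 - 2*j + 24) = (j - 5)^2*(j - 4)*(j^2 - j - 6) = (j - 5)^2*(j - 4)*(j + 2)*(j - 3)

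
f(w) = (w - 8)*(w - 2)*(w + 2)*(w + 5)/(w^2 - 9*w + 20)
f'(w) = (9 - 2*w)*(w - 8)*(w - 2)*(w + 2)*(w + 5)/(w^2 - 9*w + 20)^2 + (w - 8)*(w - 2)*(w + 2)/(w^2 - 9*w + 20) + (w - 8)*(w - 2)*(w + 5)/(w^2 - 9*w + 20) + (w - 8)*(w + 2)*(w + 5)/(w^2 - 9*w + 20) + (w - 2)*(w + 2)*(w + 5)/(w^2 - 9*w + 20)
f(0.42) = 9.58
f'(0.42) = 3.17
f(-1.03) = 3.47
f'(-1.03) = 4.19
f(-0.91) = 3.98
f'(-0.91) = 4.30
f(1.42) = 9.07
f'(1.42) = -6.90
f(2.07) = -2.11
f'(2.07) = -32.45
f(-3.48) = -2.23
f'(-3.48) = 0.08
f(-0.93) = 3.90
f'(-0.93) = 4.28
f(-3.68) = -2.21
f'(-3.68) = -0.32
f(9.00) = 53.90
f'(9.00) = 46.10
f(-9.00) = 28.77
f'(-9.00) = -11.34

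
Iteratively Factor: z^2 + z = (z)*(z + 1)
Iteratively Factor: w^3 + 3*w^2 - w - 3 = (w + 3)*(w^2 - 1) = (w + 1)*(w + 3)*(w - 1)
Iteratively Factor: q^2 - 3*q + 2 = (q - 2)*(q - 1)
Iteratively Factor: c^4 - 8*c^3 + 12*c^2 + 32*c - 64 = (c - 4)*(c^3 - 4*c^2 - 4*c + 16) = (c - 4)^2*(c^2 - 4) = (c - 4)^2*(c + 2)*(c - 2)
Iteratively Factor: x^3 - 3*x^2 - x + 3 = (x + 1)*(x^2 - 4*x + 3) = (x - 1)*(x + 1)*(x - 3)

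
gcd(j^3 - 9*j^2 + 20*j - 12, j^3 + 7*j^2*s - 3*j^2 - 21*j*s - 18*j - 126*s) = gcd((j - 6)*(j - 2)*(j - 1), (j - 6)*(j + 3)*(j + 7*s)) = j - 6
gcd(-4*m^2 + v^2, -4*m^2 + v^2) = -4*m^2 + v^2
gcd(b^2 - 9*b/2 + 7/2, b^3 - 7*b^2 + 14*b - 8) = b - 1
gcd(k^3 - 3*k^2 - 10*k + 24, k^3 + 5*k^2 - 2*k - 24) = k^2 + k - 6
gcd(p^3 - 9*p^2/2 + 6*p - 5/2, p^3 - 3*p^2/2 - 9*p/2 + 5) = p^2 - 7*p/2 + 5/2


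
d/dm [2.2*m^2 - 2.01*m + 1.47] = 4.4*m - 2.01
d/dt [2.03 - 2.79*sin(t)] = -2.79*cos(t)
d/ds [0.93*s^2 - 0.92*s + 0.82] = 1.86*s - 0.92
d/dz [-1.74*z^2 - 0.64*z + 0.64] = -3.48*z - 0.64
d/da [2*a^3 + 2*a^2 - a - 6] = 6*a^2 + 4*a - 1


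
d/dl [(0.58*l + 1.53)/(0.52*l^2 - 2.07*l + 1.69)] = (-0.3016*l^2 - 1.5912*l + 4.1473)/(0.2704*l^4 - 2.1528*l^3 + 6.0425*l^2 - 6.9966*l + 2.8561)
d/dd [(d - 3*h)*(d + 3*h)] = 2*d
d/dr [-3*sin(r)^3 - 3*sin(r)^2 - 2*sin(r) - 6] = (-6*sin(r) + 9*cos(r)^2 - 11)*cos(r)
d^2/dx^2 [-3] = 0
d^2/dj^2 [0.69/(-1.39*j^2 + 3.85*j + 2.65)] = (-2.666298*j^2 + 7.38507*j + 0.69*(2.78*j - 3.85)*(5.56*j - 7.7) + 5.08323)/(-1.39*j^2 + 3.85*j + 2.65)^3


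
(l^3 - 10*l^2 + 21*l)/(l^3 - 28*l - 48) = l*(-l^2 + 10*l - 21)/(-l^3 + 28*l + 48)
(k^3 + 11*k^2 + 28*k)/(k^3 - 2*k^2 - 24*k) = (k + 7)/(k - 6)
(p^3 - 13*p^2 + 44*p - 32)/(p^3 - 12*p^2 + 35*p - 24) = (p - 4)/(p - 3)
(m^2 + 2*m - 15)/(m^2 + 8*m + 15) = (m - 3)/(m + 3)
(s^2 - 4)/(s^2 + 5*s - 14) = (s + 2)/(s + 7)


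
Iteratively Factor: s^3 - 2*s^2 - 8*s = (s - 4)*(s^2 + 2*s) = (s - 4)*(s + 2)*(s)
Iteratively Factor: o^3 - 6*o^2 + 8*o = (o - 2)*(o^2 - 4*o) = o*(o - 2)*(o - 4)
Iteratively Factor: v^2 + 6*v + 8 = (v + 2)*(v + 4)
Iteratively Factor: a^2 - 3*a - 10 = (a + 2)*(a - 5)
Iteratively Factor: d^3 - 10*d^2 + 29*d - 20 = (d - 1)*(d^2 - 9*d + 20) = (d - 5)*(d - 1)*(d - 4)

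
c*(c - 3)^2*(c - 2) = c^4 - 8*c^3 + 21*c^2 - 18*c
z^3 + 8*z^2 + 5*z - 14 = (z - 1)*(z + 2)*(z + 7)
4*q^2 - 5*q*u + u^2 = (-4*q + u)*(-q + u)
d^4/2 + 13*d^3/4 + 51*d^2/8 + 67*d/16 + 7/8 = (d/2 + 1)*(d + 1/2)^2*(d + 7/2)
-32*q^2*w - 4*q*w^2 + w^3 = w*(-8*q + w)*(4*q + w)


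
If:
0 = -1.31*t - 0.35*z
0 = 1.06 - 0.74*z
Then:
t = -0.38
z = 1.43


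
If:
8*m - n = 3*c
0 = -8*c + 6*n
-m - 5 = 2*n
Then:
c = -120/77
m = -65/77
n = -160/77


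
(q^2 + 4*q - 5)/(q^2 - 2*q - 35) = (q - 1)/(q - 7)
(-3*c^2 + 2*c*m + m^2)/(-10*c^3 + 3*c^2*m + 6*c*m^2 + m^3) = (3*c + m)/(10*c^2 + 7*c*m + m^2)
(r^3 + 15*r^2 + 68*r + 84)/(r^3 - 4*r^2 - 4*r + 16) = (r^2 + 13*r + 42)/(r^2 - 6*r + 8)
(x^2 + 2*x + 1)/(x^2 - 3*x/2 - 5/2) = 2*(x + 1)/(2*x - 5)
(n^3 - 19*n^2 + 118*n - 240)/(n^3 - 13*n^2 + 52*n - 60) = (n - 8)/(n - 2)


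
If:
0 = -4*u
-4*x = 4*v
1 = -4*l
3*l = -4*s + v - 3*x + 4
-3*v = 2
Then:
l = -1/4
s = 25/48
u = 0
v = -2/3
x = 2/3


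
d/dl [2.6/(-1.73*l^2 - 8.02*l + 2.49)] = (8.996*l + 20.852)/(1.73*l^2 + 8.02*l - 2.49)^2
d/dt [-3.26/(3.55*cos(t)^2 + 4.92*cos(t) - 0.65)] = -(23.146*cos(t) + 16.0392)*sin(t)/(3.55*cos(t)^2 + 4.92*cos(t) - 0.65)^2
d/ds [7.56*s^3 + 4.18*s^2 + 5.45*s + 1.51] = 22.68*s^2 + 8.36*s + 5.45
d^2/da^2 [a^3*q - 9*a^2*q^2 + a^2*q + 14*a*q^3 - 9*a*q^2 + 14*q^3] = 2*q*(3*a - 9*q + 1)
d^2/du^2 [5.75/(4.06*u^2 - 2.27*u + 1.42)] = (-189.5614*u^2 + 105.9863*u + 5.75*(8.12*u - 2.27)*(16.24*u - 4.54) - 66.2998)/(4.06*u^2 - 2.27*u + 1.42)^3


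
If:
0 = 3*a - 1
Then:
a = 1/3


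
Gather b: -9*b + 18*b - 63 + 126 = 9*b + 63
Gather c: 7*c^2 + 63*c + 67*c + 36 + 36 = 7*c^2 + 130*c + 72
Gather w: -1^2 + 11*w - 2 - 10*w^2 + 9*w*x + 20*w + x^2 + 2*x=-10*w^2 + w*(9*x + 31) + x^2 + 2*x - 3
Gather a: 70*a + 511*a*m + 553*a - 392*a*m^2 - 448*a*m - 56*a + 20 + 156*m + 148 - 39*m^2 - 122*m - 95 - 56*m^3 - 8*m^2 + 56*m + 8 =a*(-392*m^2 + 63*m + 567) - 56*m^3 - 47*m^2 + 90*m + 81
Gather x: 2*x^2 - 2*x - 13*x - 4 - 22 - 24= 2*x^2 - 15*x - 50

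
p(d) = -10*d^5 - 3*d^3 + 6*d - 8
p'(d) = -50*d^4 - 9*d^2 + 6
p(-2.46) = 922.80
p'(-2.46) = -1879.56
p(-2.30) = 658.34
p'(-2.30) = -1440.82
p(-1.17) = 11.71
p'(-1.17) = -100.01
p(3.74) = -7459.92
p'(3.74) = -9902.54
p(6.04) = -81019.60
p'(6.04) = -66867.69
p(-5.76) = 63934.13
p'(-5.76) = -55330.26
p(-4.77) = 24983.00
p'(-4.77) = -26083.50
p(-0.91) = -4.96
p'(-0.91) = -35.74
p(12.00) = -2493440.00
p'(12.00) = -1038090.00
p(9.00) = -592631.00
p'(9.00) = -328773.00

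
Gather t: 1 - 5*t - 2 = -5*t - 1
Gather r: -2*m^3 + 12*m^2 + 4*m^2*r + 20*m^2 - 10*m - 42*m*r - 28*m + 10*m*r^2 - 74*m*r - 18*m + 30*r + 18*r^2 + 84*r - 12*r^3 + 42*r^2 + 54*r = -2*m^3 + 32*m^2 - 56*m - 12*r^3 + r^2*(10*m + 60) + r*(4*m^2 - 116*m + 168)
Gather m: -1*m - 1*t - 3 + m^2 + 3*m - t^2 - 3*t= m^2 + 2*m - t^2 - 4*t - 3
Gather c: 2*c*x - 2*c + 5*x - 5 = c*(2*x - 2) + 5*x - 5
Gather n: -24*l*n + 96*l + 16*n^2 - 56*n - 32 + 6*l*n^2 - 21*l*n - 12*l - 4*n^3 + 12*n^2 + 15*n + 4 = 84*l - 4*n^3 + n^2*(6*l + 28) + n*(-45*l - 41) - 28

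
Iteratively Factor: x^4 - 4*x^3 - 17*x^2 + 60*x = (x + 4)*(x^3 - 8*x^2 + 15*x) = x*(x + 4)*(x^2 - 8*x + 15) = x*(x - 3)*(x + 4)*(x - 5)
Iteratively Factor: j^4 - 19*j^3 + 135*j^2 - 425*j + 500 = (j - 4)*(j^3 - 15*j^2 + 75*j - 125) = (j - 5)*(j - 4)*(j^2 - 10*j + 25) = (j - 5)^2*(j - 4)*(j - 5)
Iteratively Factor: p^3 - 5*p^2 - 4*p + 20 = (p + 2)*(p^2 - 7*p + 10) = (p - 5)*(p + 2)*(p - 2)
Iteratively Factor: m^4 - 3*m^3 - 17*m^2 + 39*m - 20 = (m - 1)*(m^3 - 2*m^2 - 19*m + 20) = (m - 5)*(m - 1)*(m^2 + 3*m - 4) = (m - 5)*(m - 1)*(m + 4)*(m - 1)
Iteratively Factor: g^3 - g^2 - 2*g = (g + 1)*(g^2 - 2*g) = (g - 2)*(g + 1)*(g)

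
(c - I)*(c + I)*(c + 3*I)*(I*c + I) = I*c^4 - 3*c^3 + I*c^3 - 3*c^2 + I*c^2 - 3*c + I*c - 3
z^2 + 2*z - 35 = (z - 5)*(z + 7)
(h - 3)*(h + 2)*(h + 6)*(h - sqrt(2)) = h^4 - sqrt(2)*h^3 + 5*h^3 - 12*h^2 - 5*sqrt(2)*h^2 - 36*h + 12*sqrt(2)*h + 36*sqrt(2)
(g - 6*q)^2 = g^2 - 12*g*q + 36*q^2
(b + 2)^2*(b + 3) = b^3 + 7*b^2 + 16*b + 12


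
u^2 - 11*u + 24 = (u - 8)*(u - 3)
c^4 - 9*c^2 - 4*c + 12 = (c - 3)*(c - 1)*(c + 2)^2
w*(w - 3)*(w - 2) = w^3 - 5*w^2 + 6*w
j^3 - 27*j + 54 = (j - 3)^2*(j + 6)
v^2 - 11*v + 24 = (v - 8)*(v - 3)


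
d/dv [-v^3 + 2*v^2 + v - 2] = -3*v^2 + 4*v + 1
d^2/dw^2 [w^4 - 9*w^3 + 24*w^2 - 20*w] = 12*w^2 - 54*w + 48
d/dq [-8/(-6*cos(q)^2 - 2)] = 48*sin(2*q)/(3*cos(2*q) + 5)^2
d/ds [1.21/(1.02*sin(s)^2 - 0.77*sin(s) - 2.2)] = (0.9317 - 2.4684*sin(s))*cos(s)/(-1.02*sin(s)^2 + 0.77*sin(s) + 2.2)^2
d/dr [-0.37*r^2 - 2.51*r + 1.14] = -0.74*r - 2.51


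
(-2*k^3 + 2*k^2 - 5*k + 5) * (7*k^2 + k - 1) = -14*k^5 + 12*k^4 - 31*k^3 + 28*k^2 + 10*k - 5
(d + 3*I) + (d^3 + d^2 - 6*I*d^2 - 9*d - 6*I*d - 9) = d^3 + d^2 - 6*I*d^2 - 8*d - 6*I*d - 9 + 3*I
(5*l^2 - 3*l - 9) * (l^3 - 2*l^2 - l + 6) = 5*l^5 - 13*l^4 - 8*l^3 + 51*l^2 - 9*l - 54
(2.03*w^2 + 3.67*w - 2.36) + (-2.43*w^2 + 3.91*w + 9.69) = -0.4*w^2 + 7.58*w + 7.33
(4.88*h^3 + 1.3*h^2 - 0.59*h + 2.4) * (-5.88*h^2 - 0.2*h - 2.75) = -28.6944*h^5 - 8.62*h^4 - 10.2108*h^3 - 17.569*h^2 + 1.1425*h - 6.6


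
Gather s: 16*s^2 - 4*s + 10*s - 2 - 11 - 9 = 16*s^2 + 6*s - 22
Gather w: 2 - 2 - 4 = -4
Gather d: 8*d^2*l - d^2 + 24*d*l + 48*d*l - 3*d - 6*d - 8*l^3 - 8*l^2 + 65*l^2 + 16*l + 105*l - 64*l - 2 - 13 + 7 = d^2*(8*l - 1) + d*(72*l - 9) - 8*l^3 + 57*l^2 + 57*l - 8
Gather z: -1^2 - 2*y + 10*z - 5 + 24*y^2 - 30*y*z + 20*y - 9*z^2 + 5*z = 24*y^2 + 18*y - 9*z^2 + z*(15 - 30*y) - 6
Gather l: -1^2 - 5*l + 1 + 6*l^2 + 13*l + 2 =6*l^2 + 8*l + 2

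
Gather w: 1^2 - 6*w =1 - 6*w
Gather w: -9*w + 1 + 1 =2 - 9*w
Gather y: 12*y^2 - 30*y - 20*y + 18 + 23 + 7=12*y^2 - 50*y + 48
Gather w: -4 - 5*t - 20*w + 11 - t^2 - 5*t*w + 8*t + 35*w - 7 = -t^2 + 3*t + w*(15 - 5*t)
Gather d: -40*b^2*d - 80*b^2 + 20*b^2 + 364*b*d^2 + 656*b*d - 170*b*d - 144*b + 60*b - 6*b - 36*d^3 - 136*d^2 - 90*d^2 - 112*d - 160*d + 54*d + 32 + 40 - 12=-60*b^2 - 90*b - 36*d^3 + d^2*(364*b - 226) + d*(-40*b^2 + 486*b - 218) + 60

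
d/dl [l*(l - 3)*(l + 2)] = 3*l^2 - 2*l - 6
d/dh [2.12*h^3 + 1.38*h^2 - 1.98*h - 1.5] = 6.36*h^2 + 2.76*h - 1.98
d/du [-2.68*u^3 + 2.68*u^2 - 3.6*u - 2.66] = -8.04*u^2 + 5.36*u - 3.6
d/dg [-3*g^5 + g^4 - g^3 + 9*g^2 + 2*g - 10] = -15*g^4 + 4*g^3 - 3*g^2 + 18*g + 2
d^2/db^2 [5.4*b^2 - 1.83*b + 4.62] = 10.8000000000000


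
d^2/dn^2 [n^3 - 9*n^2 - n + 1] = 6*n - 18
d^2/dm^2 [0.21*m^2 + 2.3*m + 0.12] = 0.420000000000000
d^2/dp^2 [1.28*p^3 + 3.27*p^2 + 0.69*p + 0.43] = 7.68*p + 6.54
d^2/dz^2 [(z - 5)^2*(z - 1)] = 6*z - 22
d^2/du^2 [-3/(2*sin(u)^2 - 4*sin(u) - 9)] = 12*(-4*sin(u)^4 + 6*sin(u)^3 - 16*sin(u)^2 - 3*sin(u) + 17)/(4*sin(u) + cos(2*u) + 8)^3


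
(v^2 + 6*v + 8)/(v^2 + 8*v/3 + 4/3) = 3*(v + 4)/(3*v + 2)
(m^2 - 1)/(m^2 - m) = (m + 1)/m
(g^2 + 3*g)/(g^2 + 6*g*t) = (g + 3)/(g + 6*t)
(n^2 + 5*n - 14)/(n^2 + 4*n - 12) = (n + 7)/(n + 6)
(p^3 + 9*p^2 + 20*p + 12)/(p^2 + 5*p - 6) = (p^2 + 3*p + 2)/(p - 1)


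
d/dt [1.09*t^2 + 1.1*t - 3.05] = 2.18*t + 1.1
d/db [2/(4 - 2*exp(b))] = exp(b)/(exp(b) - 2)^2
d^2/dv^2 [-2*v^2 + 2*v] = -4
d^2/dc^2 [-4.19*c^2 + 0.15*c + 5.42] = -8.38000000000000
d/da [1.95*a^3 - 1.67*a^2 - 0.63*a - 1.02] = 5.85*a^2 - 3.34*a - 0.63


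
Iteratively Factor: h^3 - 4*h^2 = (h)*(h^2 - 4*h) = h*(h - 4)*(h)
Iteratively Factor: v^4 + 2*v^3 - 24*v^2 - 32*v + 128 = (v - 4)*(v^3 + 6*v^2 - 32) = (v - 4)*(v + 4)*(v^2 + 2*v - 8) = (v - 4)*(v + 4)^2*(v - 2)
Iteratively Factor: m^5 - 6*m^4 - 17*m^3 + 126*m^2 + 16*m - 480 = (m - 4)*(m^4 - 2*m^3 - 25*m^2 + 26*m + 120) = (m - 5)*(m - 4)*(m^3 + 3*m^2 - 10*m - 24) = (m - 5)*(m - 4)*(m - 3)*(m^2 + 6*m + 8) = (m - 5)*(m - 4)*(m - 3)*(m + 2)*(m + 4)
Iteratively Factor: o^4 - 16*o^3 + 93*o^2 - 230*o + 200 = (o - 4)*(o^3 - 12*o^2 + 45*o - 50) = (o - 4)*(o - 2)*(o^2 - 10*o + 25) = (o - 5)*(o - 4)*(o - 2)*(o - 5)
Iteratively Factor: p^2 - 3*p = (p)*(p - 3)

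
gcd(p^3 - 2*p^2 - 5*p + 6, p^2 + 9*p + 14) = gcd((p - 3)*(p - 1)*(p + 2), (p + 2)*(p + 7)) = p + 2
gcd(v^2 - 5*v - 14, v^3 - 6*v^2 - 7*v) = v - 7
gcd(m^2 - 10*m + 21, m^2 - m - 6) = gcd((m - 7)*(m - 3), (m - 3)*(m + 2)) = m - 3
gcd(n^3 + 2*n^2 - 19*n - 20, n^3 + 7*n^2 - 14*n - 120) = n^2 + n - 20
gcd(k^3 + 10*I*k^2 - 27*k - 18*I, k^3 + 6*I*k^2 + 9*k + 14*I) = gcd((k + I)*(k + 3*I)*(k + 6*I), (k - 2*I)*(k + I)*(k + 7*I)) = k + I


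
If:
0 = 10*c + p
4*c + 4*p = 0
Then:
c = 0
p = 0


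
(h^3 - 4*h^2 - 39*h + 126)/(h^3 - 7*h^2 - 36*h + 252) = (h - 3)/(h - 6)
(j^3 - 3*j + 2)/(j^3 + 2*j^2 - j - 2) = (j - 1)/(j + 1)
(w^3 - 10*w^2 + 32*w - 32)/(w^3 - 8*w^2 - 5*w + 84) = (w^2 - 6*w + 8)/(w^2 - 4*w - 21)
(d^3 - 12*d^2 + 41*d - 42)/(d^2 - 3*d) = d - 9 + 14/d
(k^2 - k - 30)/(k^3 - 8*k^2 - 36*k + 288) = (k + 5)/(k^2 - 2*k - 48)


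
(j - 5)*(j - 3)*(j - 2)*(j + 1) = j^4 - 9*j^3 + 21*j^2 + j - 30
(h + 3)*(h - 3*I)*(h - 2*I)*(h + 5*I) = h^4 + 3*h^3 + 19*h^2 + 57*h - 30*I*h - 90*I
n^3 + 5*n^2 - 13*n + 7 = (n - 1)^2*(n + 7)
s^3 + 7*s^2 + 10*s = s*(s + 2)*(s + 5)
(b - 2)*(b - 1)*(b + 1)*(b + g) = b^4 + b^3*g - 2*b^3 - 2*b^2*g - b^2 - b*g + 2*b + 2*g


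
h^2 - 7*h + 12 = (h - 4)*(h - 3)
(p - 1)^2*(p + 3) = p^3 + p^2 - 5*p + 3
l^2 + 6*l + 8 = (l + 2)*(l + 4)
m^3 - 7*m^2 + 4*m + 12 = (m - 6)*(m - 2)*(m + 1)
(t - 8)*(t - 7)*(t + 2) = t^3 - 13*t^2 + 26*t + 112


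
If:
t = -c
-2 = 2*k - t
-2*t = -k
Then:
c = 2/3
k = -4/3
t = -2/3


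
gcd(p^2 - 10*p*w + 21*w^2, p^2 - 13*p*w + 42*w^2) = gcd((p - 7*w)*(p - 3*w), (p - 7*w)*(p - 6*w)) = p - 7*w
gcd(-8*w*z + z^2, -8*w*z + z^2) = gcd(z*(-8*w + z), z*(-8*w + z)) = -8*w*z + z^2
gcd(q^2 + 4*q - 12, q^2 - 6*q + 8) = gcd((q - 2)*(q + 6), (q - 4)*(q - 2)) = q - 2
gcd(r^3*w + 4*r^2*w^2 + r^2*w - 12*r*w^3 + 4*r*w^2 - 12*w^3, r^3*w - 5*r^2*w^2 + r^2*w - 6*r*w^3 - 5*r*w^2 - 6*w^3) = r*w + w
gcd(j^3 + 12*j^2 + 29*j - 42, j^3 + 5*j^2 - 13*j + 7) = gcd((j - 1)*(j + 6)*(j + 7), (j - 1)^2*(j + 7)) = j^2 + 6*j - 7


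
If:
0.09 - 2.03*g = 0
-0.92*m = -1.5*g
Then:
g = 0.04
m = 0.07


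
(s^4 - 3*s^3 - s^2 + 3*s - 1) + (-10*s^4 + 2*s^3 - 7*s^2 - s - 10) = -9*s^4 - s^3 - 8*s^2 + 2*s - 11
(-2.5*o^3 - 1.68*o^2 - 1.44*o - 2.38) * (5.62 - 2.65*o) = 6.625*o^4 - 9.598*o^3 - 5.6256*o^2 - 1.7858*o - 13.3756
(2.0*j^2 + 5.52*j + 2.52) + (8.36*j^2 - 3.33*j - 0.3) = 10.36*j^2 + 2.19*j + 2.22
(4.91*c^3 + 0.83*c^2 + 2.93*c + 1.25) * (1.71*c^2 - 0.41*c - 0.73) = 8.3961*c^5 - 0.5938*c^4 + 1.0857*c^3 + 0.3303*c^2 - 2.6514*c - 0.9125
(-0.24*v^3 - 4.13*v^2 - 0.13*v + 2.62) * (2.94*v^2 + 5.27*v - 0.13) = -0.7056*v^5 - 13.407*v^4 - 22.1161*v^3 + 7.5546*v^2 + 13.8243*v - 0.3406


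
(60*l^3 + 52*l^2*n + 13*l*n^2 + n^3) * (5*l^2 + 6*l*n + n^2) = 300*l^5 + 620*l^4*n + 437*l^3*n^2 + 135*l^2*n^3 + 19*l*n^4 + n^5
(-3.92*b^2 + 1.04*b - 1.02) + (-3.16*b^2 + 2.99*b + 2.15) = -7.08*b^2 + 4.03*b + 1.13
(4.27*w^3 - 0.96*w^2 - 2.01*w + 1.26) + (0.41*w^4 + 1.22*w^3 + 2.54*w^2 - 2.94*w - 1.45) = 0.41*w^4 + 5.49*w^3 + 1.58*w^2 - 4.95*w - 0.19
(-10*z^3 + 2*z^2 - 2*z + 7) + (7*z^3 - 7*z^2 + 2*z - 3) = -3*z^3 - 5*z^2 + 4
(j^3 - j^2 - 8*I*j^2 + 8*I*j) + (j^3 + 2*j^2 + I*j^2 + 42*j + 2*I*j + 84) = 2*j^3 + j^2 - 7*I*j^2 + 42*j + 10*I*j + 84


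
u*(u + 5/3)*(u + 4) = u^3 + 17*u^2/3 + 20*u/3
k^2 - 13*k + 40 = (k - 8)*(k - 5)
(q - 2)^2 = q^2 - 4*q + 4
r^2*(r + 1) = r^3 + r^2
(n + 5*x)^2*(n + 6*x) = n^3 + 16*n^2*x + 85*n*x^2 + 150*x^3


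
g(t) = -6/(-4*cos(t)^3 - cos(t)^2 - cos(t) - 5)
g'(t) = -6*(-12*sin(t)*cos(t)^2 - 2*sin(t)*cos(t) - sin(t))/(-4*cos(t)^3 - cos(t)^2 - cos(t) - 5)^2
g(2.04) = 1.37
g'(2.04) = 0.71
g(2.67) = 2.89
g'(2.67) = 5.54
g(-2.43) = 1.95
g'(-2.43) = -2.63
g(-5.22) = 0.97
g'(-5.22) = 0.66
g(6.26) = 0.55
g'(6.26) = -0.02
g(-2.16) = 1.48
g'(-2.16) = -1.08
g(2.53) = 2.26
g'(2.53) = 3.62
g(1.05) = 0.96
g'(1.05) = 0.66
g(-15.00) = 1.96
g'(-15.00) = -2.66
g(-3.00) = 5.41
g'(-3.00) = -7.42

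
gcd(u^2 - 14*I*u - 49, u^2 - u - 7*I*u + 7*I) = u - 7*I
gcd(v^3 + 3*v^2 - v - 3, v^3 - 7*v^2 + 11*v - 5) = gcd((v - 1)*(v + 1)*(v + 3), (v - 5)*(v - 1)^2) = v - 1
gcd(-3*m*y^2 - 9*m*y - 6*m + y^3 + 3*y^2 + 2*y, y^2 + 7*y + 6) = y + 1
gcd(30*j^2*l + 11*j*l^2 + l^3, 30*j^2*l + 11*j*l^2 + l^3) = 30*j^2*l + 11*j*l^2 + l^3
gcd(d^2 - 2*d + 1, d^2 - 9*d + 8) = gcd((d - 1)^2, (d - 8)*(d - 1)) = d - 1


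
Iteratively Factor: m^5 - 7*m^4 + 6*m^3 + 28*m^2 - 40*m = (m - 5)*(m^4 - 2*m^3 - 4*m^2 + 8*m) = m*(m - 5)*(m^3 - 2*m^2 - 4*m + 8) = m*(m - 5)*(m - 2)*(m^2 - 4) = m*(m - 5)*(m - 2)^2*(m + 2)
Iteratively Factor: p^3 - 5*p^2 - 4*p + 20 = (p - 5)*(p^2 - 4) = (p - 5)*(p + 2)*(p - 2)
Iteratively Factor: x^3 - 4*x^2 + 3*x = (x - 3)*(x^2 - x) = (x - 3)*(x - 1)*(x)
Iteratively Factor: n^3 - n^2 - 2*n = (n)*(n^2 - n - 2) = n*(n + 1)*(n - 2)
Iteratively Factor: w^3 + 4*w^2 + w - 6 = (w + 3)*(w^2 + w - 2) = (w + 2)*(w + 3)*(w - 1)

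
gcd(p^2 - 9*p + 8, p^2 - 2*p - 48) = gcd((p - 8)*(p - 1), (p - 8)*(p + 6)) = p - 8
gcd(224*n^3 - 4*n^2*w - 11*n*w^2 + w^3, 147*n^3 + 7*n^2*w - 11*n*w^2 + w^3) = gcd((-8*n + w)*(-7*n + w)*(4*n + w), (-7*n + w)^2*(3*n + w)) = -7*n + w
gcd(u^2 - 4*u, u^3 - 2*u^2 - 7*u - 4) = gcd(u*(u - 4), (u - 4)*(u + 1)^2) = u - 4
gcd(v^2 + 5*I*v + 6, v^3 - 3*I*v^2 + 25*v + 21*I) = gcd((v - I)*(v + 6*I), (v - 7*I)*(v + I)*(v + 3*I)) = 1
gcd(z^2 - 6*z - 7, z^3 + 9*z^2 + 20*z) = 1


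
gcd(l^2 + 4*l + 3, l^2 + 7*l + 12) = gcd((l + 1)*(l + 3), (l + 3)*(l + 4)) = l + 3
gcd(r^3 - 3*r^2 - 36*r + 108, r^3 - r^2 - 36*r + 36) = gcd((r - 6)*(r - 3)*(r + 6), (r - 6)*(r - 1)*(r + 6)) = r^2 - 36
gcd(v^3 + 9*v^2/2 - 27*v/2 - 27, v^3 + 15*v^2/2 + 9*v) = v^2 + 15*v/2 + 9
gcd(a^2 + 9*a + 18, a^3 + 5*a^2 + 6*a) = a + 3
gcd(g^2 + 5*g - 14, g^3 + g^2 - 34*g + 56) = g^2 + 5*g - 14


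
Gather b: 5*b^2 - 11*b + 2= 5*b^2 - 11*b + 2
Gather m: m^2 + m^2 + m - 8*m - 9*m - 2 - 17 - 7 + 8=2*m^2 - 16*m - 18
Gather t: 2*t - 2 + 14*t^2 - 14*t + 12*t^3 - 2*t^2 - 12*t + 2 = 12*t^3 + 12*t^2 - 24*t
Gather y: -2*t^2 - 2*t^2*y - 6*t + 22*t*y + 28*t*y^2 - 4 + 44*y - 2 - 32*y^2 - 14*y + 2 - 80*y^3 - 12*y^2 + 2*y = -2*t^2 - 6*t - 80*y^3 + y^2*(28*t - 44) + y*(-2*t^2 + 22*t + 32) - 4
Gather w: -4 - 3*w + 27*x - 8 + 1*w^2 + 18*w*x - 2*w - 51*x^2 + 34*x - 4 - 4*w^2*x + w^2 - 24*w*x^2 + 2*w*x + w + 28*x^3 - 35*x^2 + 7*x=w^2*(2 - 4*x) + w*(-24*x^2 + 20*x - 4) + 28*x^3 - 86*x^2 + 68*x - 16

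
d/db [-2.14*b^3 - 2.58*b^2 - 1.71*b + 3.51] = -6.42*b^2 - 5.16*b - 1.71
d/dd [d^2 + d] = 2*d + 1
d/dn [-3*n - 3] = -3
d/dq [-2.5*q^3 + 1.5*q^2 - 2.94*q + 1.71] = -7.5*q^2 + 3.0*q - 2.94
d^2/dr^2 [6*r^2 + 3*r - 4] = 12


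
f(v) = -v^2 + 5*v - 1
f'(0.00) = 5.00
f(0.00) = -1.00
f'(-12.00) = 29.00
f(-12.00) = -205.00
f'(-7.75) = 20.50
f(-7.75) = -99.81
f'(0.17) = 4.66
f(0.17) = -0.18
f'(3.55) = -2.10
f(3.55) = 4.15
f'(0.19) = 4.62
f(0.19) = -0.09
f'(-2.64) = 10.28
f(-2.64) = -21.17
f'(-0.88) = 6.76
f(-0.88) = -6.17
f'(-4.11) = 13.22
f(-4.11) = -38.44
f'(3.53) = -2.06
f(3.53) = 4.19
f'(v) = 5 - 2*v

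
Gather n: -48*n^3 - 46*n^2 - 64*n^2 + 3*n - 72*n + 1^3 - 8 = -48*n^3 - 110*n^2 - 69*n - 7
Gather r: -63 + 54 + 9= 0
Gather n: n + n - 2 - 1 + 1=2*n - 2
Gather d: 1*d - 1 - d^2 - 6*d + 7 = -d^2 - 5*d + 6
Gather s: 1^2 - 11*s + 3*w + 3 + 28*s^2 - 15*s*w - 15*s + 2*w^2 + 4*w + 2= 28*s^2 + s*(-15*w - 26) + 2*w^2 + 7*w + 6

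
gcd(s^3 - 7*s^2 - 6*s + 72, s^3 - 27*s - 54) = s^2 - 3*s - 18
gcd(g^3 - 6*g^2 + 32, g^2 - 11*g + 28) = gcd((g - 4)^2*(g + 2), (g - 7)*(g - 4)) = g - 4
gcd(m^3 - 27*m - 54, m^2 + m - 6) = m + 3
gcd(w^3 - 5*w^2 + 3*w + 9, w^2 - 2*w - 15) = 1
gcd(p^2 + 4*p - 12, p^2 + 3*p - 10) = p - 2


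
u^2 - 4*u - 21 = (u - 7)*(u + 3)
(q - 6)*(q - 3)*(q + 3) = q^3 - 6*q^2 - 9*q + 54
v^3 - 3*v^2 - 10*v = v*(v - 5)*(v + 2)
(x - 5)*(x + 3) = x^2 - 2*x - 15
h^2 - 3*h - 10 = (h - 5)*(h + 2)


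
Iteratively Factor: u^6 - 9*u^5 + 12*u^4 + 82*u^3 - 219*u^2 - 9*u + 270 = (u - 5)*(u^5 - 4*u^4 - 8*u^3 + 42*u^2 - 9*u - 54) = (u - 5)*(u - 3)*(u^4 - u^3 - 11*u^2 + 9*u + 18) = (u - 5)*(u - 3)*(u - 2)*(u^3 + u^2 - 9*u - 9) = (u - 5)*(u - 3)*(u - 2)*(u + 1)*(u^2 - 9) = (u - 5)*(u - 3)^2*(u - 2)*(u + 1)*(u + 3)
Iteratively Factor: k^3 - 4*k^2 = (k)*(k^2 - 4*k) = k*(k - 4)*(k)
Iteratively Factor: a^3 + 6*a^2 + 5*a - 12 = (a + 3)*(a^2 + 3*a - 4) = (a - 1)*(a + 3)*(a + 4)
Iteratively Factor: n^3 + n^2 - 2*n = (n + 2)*(n^2 - n) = n*(n + 2)*(n - 1)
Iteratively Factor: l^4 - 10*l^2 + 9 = (l + 3)*(l^3 - 3*l^2 - l + 3) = (l - 1)*(l + 3)*(l^2 - 2*l - 3) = (l - 3)*(l - 1)*(l + 3)*(l + 1)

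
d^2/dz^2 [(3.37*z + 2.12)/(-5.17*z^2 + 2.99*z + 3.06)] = ((3.37*z + 2.12)*(10.34*z - 2.99)*(20.68*z - 5.98) + (104.5374*z + 1.7682)*(-5.17*z^2 + 2.99*z + 3.06))/(-5.17*z^2 + 2.99*z + 3.06)^3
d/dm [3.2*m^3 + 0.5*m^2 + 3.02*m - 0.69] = 9.6*m^2 + 1.0*m + 3.02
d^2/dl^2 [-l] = 0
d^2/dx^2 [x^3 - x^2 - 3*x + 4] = 6*x - 2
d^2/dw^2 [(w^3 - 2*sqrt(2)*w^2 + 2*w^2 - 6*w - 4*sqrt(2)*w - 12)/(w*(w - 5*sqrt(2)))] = 12*(sqrt(2)*w^3 + 4*w^3 - 6*w^2 + 30*sqrt(2)*w - 100)/(w^3*(w^3 - 15*sqrt(2)*w^2 + 150*w - 250*sqrt(2)))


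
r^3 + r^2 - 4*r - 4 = (r - 2)*(r + 1)*(r + 2)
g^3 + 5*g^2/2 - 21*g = g*(g - 7/2)*(g + 6)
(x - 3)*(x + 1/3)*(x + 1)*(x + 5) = x^4 + 10*x^3/3 - 12*x^2 - 58*x/3 - 5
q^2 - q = q*(q - 1)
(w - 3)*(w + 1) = w^2 - 2*w - 3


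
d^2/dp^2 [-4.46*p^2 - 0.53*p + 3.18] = -8.92000000000000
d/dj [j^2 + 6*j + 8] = 2*j + 6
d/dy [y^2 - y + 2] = 2*y - 1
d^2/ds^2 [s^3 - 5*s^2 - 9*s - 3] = 6*s - 10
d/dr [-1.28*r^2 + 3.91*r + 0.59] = 3.91 - 2.56*r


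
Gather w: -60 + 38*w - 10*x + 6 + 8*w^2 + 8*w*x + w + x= 8*w^2 + w*(8*x + 39) - 9*x - 54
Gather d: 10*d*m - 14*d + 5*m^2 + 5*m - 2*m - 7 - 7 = d*(10*m - 14) + 5*m^2 + 3*m - 14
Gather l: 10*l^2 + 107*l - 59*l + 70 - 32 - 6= 10*l^2 + 48*l + 32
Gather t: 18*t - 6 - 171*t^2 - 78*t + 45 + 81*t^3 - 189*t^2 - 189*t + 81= 81*t^3 - 360*t^2 - 249*t + 120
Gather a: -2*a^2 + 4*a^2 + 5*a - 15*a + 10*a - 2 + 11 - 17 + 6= 2*a^2 - 2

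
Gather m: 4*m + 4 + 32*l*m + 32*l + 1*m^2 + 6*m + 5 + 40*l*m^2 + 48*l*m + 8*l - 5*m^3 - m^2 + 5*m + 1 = 40*l*m^2 + 40*l - 5*m^3 + m*(80*l + 15) + 10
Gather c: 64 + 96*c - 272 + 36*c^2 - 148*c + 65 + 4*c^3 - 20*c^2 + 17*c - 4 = 4*c^3 + 16*c^2 - 35*c - 147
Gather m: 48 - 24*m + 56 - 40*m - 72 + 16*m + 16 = 48 - 48*m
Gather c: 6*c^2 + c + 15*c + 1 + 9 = 6*c^2 + 16*c + 10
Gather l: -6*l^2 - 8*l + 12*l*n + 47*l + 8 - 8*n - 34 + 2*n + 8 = -6*l^2 + l*(12*n + 39) - 6*n - 18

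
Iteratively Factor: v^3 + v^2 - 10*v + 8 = (v - 2)*(v^2 + 3*v - 4) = (v - 2)*(v - 1)*(v + 4)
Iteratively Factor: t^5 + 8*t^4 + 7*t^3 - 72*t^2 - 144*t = (t + 4)*(t^4 + 4*t^3 - 9*t^2 - 36*t) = (t - 3)*(t + 4)*(t^3 + 7*t^2 + 12*t) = t*(t - 3)*(t + 4)*(t^2 + 7*t + 12) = t*(t - 3)*(t + 4)^2*(t + 3)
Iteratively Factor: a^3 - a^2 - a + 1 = (a - 1)*(a^2 - 1) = (a - 1)*(a + 1)*(a - 1)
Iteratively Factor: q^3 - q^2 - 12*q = (q)*(q^2 - q - 12) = q*(q + 3)*(q - 4)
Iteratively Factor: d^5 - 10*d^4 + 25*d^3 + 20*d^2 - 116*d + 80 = (d + 2)*(d^4 - 12*d^3 + 49*d^2 - 78*d + 40) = (d - 2)*(d + 2)*(d^3 - 10*d^2 + 29*d - 20) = (d - 2)*(d - 1)*(d + 2)*(d^2 - 9*d + 20) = (d - 4)*(d - 2)*(d - 1)*(d + 2)*(d - 5)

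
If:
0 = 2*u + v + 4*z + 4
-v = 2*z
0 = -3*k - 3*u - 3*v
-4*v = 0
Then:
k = 2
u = -2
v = 0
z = 0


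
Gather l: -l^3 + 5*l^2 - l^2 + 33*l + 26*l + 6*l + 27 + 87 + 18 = -l^3 + 4*l^2 + 65*l + 132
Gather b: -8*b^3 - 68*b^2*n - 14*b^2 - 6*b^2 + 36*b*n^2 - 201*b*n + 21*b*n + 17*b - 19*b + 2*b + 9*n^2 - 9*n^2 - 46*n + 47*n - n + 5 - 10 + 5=-8*b^3 + b^2*(-68*n - 20) + b*(36*n^2 - 180*n)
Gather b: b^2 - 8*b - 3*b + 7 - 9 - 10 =b^2 - 11*b - 12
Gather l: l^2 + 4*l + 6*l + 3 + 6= l^2 + 10*l + 9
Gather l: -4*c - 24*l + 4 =-4*c - 24*l + 4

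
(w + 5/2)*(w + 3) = w^2 + 11*w/2 + 15/2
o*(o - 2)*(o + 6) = o^3 + 4*o^2 - 12*o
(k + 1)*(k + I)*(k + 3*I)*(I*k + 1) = I*k^4 - 3*k^3 + I*k^3 - 3*k^2 + I*k^2 - 3*k + I*k - 3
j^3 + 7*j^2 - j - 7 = (j - 1)*(j + 1)*(j + 7)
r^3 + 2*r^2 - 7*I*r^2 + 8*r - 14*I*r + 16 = (r + 2)*(r - 8*I)*(r + I)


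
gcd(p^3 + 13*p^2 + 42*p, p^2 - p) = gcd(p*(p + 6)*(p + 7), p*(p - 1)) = p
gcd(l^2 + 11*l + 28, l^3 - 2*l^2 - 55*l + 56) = l + 7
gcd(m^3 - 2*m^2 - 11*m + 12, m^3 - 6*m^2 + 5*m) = m - 1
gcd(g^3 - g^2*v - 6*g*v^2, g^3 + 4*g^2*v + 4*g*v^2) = g^2 + 2*g*v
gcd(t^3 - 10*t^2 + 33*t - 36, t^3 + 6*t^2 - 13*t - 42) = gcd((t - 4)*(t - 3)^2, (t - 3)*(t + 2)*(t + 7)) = t - 3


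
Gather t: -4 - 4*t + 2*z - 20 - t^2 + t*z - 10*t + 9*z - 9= -t^2 + t*(z - 14) + 11*z - 33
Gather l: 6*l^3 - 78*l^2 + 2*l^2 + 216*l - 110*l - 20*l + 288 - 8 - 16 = 6*l^3 - 76*l^2 + 86*l + 264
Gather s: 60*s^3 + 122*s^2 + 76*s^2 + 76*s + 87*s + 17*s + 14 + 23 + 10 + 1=60*s^3 + 198*s^2 + 180*s + 48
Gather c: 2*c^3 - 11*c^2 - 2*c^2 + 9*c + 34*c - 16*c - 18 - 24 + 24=2*c^3 - 13*c^2 + 27*c - 18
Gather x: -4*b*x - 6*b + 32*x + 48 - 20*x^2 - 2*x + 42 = -6*b - 20*x^2 + x*(30 - 4*b) + 90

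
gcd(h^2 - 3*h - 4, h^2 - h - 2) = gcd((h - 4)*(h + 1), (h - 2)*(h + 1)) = h + 1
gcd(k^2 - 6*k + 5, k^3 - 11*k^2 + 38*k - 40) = k - 5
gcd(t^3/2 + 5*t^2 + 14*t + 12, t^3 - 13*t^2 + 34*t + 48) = 1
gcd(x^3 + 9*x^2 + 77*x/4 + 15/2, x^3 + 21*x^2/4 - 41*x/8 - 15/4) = x^2 + 13*x/2 + 3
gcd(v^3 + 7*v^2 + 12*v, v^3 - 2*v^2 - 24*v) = v^2 + 4*v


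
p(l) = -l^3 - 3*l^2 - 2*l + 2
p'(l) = -3*l^2 - 6*l - 2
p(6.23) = -368.70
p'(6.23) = -155.82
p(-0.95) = 2.05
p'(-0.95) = 0.99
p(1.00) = -4.00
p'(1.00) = -11.00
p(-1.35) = 1.69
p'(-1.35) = 0.63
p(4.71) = -178.46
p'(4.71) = -96.81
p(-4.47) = 40.31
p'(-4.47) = -35.12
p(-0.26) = 2.33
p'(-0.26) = -0.64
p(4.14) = -128.66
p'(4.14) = -78.26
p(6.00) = -334.00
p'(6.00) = -146.00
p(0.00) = 2.00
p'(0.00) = -2.00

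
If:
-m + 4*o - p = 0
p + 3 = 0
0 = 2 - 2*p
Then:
No Solution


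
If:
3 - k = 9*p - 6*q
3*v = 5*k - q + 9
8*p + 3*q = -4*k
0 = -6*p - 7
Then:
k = 193/54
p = -7/6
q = -134/81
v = 4621/486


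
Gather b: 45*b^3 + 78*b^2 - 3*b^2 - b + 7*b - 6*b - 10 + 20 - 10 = 45*b^3 + 75*b^2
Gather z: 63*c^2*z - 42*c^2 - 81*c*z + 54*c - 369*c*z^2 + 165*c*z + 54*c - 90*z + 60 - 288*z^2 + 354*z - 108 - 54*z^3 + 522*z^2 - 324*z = -42*c^2 + 108*c - 54*z^3 + z^2*(234 - 369*c) + z*(63*c^2 + 84*c - 60) - 48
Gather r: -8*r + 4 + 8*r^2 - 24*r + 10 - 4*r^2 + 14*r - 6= 4*r^2 - 18*r + 8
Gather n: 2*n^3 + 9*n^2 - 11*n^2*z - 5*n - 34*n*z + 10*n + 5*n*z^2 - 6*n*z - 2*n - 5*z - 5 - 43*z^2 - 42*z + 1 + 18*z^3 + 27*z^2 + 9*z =2*n^3 + n^2*(9 - 11*z) + n*(5*z^2 - 40*z + 3) + 18*z^3 - 16*z^2 - 38*z - 4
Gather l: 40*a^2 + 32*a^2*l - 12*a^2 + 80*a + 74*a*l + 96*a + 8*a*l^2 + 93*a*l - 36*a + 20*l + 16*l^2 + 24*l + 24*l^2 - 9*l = 28*a^2 + 140*a + l^2*(8*a + 40) + l*(32*a^2 + 167*a + 35)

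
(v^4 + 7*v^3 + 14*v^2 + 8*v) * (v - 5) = v^5 + 2*v^4 - 21*v^3 - 62*v^2 - 40*v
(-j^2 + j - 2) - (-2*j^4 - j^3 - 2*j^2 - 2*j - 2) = 2*j^4 + j^3 + j^2 + 3*j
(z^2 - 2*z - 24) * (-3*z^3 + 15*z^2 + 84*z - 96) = -3*z^5 + 21*z^4 + 126*z^3 - 624*z^2 - 1824*z + 2304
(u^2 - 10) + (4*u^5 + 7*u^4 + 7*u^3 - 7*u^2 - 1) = 4*u^5 + 7*u^4 + 7*u^3 - 6*u^2 - 11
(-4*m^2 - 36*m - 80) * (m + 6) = -4*m^3 - 60*m^2 - 296*m - 480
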